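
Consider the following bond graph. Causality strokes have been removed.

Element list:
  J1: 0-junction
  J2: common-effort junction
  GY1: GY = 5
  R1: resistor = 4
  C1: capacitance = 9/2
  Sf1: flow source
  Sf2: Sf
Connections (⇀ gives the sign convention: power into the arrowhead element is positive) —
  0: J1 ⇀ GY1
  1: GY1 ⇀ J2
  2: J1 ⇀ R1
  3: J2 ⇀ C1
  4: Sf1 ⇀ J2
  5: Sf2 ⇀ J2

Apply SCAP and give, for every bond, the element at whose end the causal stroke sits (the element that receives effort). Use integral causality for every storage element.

β0 stroke at GY1
β1 stroke at GY1
β2 stroke at J1
β3 stroke at J2
β4 stroke at Sf1
β5 stroke at Sf2

#4 stroke at Sf1  (Sf1 fixes flow; stroke at Sf1)
#5 stroke at Sf2  (Sf2 fixes flow; stroke at Sf2)
#3 stroke at J2  (prefer integral on C1)
#1 stroke at GY1  (common-e at J2 fixed by 3)
#0 stroke at GY1  (GY GY1: same side as bond 1)
#2 stroke at J1  (J1 needs exactly one e-in)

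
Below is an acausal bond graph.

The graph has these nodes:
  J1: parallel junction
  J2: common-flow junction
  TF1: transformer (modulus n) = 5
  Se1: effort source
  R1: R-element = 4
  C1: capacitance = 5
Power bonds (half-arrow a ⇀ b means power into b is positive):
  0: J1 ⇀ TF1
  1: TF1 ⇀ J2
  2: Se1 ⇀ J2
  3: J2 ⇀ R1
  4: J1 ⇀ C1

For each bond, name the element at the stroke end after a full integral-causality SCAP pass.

#0 stroke at TF1
#1 stroke at J2
#2 stroke at J2
#3 stroke at R1
#4 stroke at J1

bond 2 stroke→J2  (Se1 (Se) sets effort on bond)
bond 4 stroke→J1  (prefer integral on C1)
bond 0 stroke→TF1  (0-jn J1 has e-setter on 4)
bond 1 stroke→J2  (through TF1, causality passes straight; one stroke at TF1)
bond 3 stroke→R1  (J2: last free bond brings flow in)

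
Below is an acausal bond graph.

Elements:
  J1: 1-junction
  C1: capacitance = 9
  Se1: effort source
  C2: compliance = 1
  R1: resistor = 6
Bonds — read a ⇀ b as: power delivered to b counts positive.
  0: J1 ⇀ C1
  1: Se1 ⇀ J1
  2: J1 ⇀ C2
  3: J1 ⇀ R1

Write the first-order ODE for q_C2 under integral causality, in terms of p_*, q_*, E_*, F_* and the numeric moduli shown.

#1 stroke→J1  (Se1 (Se) sets effort on bond)
#0 stroke→J1  (prefer integral on C1)
#2 stroke→J1  (C2 outputs effort q/C2)
#3 stroke→R1  (J1 needs exactly one f-in)

dq_C2/dt = E_Se1/6 - q_C1/54 - q_C2/6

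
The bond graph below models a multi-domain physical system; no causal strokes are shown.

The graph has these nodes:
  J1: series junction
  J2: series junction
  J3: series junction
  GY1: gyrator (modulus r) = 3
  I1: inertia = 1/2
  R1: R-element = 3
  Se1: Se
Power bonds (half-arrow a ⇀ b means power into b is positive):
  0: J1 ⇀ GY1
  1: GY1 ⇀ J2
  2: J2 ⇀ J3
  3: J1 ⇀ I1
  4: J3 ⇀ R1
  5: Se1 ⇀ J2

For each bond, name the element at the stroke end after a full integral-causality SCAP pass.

β5 |J2  (source Se1 imposes e)
β3 |I1  (I1 outputs flow p/I1)
β0 |J1  (J1 flow already set via bond 3)
β1 |J2  (GY1 both-in/both-out from 0)
β2 |J3  (J2 needs exactly one f-in)
β4 |R1  (J3 needs exactly one f-in)

b0 stroke at J1
b1 stroke at J2
b2 stroke at J3
b3 stroke at I1
b4 stroke at R1
b5 stroke at J2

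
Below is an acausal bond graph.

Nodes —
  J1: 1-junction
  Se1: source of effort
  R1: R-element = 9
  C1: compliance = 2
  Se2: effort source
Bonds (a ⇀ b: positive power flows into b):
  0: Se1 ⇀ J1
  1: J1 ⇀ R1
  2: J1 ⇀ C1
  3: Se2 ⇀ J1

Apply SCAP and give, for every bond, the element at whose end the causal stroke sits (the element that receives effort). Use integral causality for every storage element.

bond 0 stroke at J1
bond 1 stroke at R1
bond 2 stroke at J1
bond 3 stroke at J1

bond 0 →J1  (source Se1 imposes e)
bond 3 →J1  (Se2 (Se) sets effort on bond)
bond 2 →J1  (prefer integral on C1)
bond 1 →R1  (J1: last free bond brings flow in)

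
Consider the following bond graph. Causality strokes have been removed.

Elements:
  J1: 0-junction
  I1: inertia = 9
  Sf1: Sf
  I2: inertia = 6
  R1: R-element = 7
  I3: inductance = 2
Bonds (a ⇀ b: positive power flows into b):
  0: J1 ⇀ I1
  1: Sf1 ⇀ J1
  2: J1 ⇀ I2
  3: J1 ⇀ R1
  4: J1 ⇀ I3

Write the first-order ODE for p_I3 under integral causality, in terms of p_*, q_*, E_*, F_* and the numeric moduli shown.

dp_I3/dt = 7*F_Sf1 - 7*p_I1/9 - 7*p_I2/6 - 7*p_I3/2

b1 →Sf1  (source Sf1 imposes f)
b0 →I1  (I1: I, integral causality)
b2 →I2  (I2 integral (f out))
b4 →I3  (prefer integral on I3)
b3 →J1  (only one effort-in slot at J1)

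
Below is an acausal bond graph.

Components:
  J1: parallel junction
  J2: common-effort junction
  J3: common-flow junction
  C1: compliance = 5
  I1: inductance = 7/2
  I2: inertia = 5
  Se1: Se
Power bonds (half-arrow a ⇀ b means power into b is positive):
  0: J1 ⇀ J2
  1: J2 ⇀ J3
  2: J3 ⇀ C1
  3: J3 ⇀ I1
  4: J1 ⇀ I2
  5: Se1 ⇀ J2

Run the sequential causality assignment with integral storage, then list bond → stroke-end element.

b5 stroke at J2  (Se1 (Se) sets effort on bond)
b0 stroke at J1  (J2: bond 5 brought effort, rest push out)
b1 stroke at J3  (J2 effort already set via bond 5)
b4 stroke at I2  (common-e at J1 fixed by 0)
b2 stroke at J3  (prefer integral on C1)
b3 stroke at I1  (closing 1-jn rule on J3)

b0 stroke at J1
b1 stroke at J3
b2 stroke at J3
b3 stroke at I1
b4 stroke at I2
b5 stroke at J2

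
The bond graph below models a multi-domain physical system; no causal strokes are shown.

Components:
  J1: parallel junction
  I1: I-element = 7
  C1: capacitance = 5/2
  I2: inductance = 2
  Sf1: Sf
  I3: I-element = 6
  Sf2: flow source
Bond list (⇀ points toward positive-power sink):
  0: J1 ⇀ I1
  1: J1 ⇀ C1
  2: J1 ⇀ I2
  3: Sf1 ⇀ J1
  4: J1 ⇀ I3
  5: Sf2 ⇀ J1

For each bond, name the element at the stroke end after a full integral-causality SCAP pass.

bond 0 →I1
bond 1 →J1
bond 2 →I2
bond 3 →Sf1
bond 4 →I3
bond 5 →Sf2

β3 |Sf1  (source Sf1 imposes f)
β5 |Sf2  (source Sf2 imposes f)
β0 |I1  (I1 integral (f out))
β1 |J1  (prefer integral on C1)
β2 |I2  (J1: bond 1 brought effort, rest push out)
β4 |I3  (J1: bond 1 brought effort, rest push out)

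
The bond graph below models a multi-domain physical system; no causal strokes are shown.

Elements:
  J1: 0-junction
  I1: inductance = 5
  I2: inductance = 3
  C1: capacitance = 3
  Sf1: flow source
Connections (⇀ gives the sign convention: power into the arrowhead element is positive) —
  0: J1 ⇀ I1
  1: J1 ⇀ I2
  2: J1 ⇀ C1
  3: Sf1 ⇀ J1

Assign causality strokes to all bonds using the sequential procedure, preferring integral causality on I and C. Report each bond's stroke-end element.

β0 stroke at I1
β1 stroke at I2
β2 stroke at J1
β3 stroke at Sf1

b3 stroke at Sf1  (Sf1 fixes flow; stroke at Sf1)
b0 stroke at I1  (I1: I, integral causality)
b1 stroke at I2  (I2: I, integral causality)
b2 stroke at J1  (only one effort-in slot at J1)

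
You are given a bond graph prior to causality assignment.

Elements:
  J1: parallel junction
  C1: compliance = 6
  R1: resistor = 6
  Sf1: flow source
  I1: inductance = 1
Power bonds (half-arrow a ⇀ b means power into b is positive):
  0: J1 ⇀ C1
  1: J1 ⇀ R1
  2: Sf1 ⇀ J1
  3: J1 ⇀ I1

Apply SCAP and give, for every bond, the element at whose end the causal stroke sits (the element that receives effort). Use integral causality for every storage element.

#2 stroke→Sf1  (source Sf1 imposes f)
#0 stroke→J1  (C1 outputs effort q/C1)
#1 stroke→R1  (common-e at J1 fixed by 0)
#3 stroke→I1  (J1 effort already set via bond 0)

β0 |J1
β1 |R1
β2 |Sf1
β3 |I1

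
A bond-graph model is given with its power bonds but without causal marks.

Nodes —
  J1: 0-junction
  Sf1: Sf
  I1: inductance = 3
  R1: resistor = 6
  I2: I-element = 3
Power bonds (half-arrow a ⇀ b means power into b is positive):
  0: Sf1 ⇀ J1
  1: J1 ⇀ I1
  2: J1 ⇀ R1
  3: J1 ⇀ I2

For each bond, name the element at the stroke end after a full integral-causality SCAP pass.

β0 |Sf1  (Sf1 fixes flow; stroke at Sf1)
β1 |I1  (I1 integral (f out))
β3 |I2  (I2 outputs flow p/I2)
β2 |J1  (closing 0-jn rule on J1)

#0 →Sf1
#1 →I1
#2 →J1
#3 →I2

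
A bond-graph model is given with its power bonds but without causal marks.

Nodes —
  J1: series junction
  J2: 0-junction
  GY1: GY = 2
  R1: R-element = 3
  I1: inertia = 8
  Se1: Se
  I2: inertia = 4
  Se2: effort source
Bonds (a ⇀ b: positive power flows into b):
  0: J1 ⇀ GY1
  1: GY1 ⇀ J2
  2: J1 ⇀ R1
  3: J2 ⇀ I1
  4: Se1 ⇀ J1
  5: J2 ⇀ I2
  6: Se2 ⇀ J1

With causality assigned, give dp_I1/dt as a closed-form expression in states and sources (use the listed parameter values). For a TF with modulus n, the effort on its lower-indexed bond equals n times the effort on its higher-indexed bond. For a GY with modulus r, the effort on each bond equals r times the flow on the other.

bond 4 stroke→J1  (Se1: effort source, stroke at far end)
bond 6 stroke→J1  (Se2 fixes effort; stroke away)
bond 3 stroke→I1  (I1: I, integral causality)
bond 5 stroke→I2  (I2 integral (f out))
bond 1 stroke→J2  (closing 0-jn rule on J2)
bond 0 stroke→J1  (through GY1, causality inverts; strokes same side of GY1)
bond 2 stroke→R1  (J1 needs exactly one f-in)

dp_I1/dt = 2*E_Se1/3 + 2*E_Se2/3 - p_I1/6 - p_I2/3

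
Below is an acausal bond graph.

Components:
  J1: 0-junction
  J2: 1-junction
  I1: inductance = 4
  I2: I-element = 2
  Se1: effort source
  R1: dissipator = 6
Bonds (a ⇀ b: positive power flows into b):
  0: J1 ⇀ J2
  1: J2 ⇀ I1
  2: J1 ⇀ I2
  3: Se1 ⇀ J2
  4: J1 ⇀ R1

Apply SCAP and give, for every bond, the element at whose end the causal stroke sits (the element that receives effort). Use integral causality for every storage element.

b3 stroke at J2  (Se1 (Se) sets effort on bond)
b1 stroke at I1  (I1: I, integral causality)
b0 stroke at J2  (common-f at J2 fixed by 1)
b2 stroke at I2  (I2 outputs flow p/I2)
b4 stroke at J1  (only one effort-in slot at J1)

#0 →J2
#1 →I1
#2 →I2
#3 →J2
#4 →J1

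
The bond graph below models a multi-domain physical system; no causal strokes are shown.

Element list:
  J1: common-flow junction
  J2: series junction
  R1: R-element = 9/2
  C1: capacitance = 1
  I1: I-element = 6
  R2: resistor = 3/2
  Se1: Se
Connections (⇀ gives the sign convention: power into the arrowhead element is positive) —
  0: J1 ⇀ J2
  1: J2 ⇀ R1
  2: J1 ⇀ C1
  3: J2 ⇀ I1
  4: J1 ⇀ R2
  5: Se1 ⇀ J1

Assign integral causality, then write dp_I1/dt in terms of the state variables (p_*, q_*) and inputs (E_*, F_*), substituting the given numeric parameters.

dp_I1/dt = E_Se1 - p_I1 - q_C1

b5 stroke at J1  (Se1 fixes effort; stroke away)
b2 stroke at J1  (C1 outputs effort q/C1)
b3 stroke at I1  (prefer integral on I1)
b0 stroke at J2  (J2 flow already set via bond 3)
b1 stroke at J2  (J2: bond 3 brought flow, rest push out)
b4 stroke at J1  (J1 flow already set via bond 0)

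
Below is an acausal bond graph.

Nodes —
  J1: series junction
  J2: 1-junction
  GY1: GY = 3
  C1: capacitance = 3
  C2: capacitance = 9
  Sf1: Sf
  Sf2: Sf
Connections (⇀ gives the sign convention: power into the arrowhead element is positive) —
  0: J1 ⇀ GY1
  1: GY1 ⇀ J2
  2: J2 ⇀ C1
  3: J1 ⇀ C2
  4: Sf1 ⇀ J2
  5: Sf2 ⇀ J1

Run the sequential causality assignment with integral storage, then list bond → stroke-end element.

β4 stroke at Sf1  (Sf1 (Sf) sets flow on bond)
β5 stroke at Sf2  (Sf2 (Sf) sets flow on bond)
β0 stroke at J1  (1-jn J1 has f-setter on 5)
β3 stroke at J1  (1-jn J1 has f-setter on 5)
β1 stroke at J2  (1-jn J2 has f-setter on 4)
β2 stroke at J2  (common-f at J2 fixed by 4)

bond 0 stroke at J1
bond 1 stroke at J2
bond 2 stroke at J2
bond 3 stroke at J1
bond 4 stroke at Sf1
bond 5 stroke at Sf2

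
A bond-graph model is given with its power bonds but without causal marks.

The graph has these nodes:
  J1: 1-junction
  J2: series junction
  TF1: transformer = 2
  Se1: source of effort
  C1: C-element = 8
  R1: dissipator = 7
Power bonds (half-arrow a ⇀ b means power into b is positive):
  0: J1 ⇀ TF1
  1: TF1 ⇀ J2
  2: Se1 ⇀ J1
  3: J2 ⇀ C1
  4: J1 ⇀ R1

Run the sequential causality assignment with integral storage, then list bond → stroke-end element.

β2 stroke at J1  (Se1 (Se) sets effort on bond)
β3 stroke at J2  (C1: C, integral causality)
β1 stroke at TF1  (J2: last free bond brings flow in)
β0 stroke at J1  (TF1 one-in-one-out from 1)
β4 stroke at R1  (only one flow-in slot at J1)

β0 →J1
β1 →TF1
β2 →J1
β3 →J2
β4 →R1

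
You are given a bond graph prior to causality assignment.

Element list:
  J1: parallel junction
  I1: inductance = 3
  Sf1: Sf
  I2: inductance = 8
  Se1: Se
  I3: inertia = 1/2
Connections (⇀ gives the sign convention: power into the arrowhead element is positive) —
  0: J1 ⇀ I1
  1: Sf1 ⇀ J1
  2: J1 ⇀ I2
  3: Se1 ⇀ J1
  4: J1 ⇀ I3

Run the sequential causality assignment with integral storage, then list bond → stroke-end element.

b0 →I1
b1 →Sf1
b2 →I2
b3 →J1
b4 →I3

bond 1 stroke→Sf1  (Sf1 fixes flow; stroke at Sf1)
bond 3 stroke→J1  (Se1: effort source, stroke at far end)
bond 0 stroke→I1  (J1 effort already set via bond 3)
bond 2 stroke→I2  (J1 effort already set via bond 3)
bond 4 stroke→I3  (J1 effort already set via bond 3)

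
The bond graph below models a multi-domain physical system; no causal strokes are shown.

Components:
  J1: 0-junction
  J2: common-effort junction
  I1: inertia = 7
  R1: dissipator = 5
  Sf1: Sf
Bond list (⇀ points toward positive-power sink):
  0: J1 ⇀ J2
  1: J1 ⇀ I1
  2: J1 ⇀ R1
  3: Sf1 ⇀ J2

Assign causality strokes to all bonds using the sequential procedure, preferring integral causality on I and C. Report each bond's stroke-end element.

b0 stroke at J2
b1 stroke at I1
b2 stroke at J1
b3 stroke at Sf1

b3 stroke→Sf1  (source Sf1 imposes f)
b0 stroke→J2  (only one effort-in slot at J2)
b1 stroke→I1  (I1 integral (f out))
b2 stroke→J1  (closing 0-jn rule on J1)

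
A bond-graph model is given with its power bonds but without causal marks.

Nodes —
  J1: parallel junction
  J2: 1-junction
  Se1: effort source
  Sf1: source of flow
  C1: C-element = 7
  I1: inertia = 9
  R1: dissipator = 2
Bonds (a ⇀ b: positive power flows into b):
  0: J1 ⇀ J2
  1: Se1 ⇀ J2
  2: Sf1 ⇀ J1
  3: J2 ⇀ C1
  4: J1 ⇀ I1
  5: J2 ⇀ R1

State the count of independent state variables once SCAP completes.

β1 stroke at J2  (Se1: effort source, stroke at far end)
β2 stroke at Sf1  (source Sf1 imposes f)
β3 stroke at J2  (prefer integral on C1)
β4 stroke at I1  (I1 integral (f out))
β0 stroke at J1  (J1: last free bond brings effort in)
β5 stroke at J2  (1-jn J2 has f-setter on 0)

2  (C1, I1 all integral)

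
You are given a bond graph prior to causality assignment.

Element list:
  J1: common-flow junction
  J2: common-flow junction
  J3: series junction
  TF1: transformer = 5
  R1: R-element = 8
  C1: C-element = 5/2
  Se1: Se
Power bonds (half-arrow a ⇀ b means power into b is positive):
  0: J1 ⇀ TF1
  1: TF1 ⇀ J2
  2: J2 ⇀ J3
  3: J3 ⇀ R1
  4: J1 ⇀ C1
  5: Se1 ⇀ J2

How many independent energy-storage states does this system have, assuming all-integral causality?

1  (C1 all integral)

β5 stroke→J2  (source Se1 imposes e)
β4 stroke→J1  (C1 integral (e out))
β0 stroke→TF1  (J1 needs exactly one f-in)
β1 stroke→J2  (through TF1, causality passes straight; one stroke at TF1)
β2 stroke→J3  (only one flow-in slot at J2)
β3 stroke→R1  (J3: last free bond brings flow in)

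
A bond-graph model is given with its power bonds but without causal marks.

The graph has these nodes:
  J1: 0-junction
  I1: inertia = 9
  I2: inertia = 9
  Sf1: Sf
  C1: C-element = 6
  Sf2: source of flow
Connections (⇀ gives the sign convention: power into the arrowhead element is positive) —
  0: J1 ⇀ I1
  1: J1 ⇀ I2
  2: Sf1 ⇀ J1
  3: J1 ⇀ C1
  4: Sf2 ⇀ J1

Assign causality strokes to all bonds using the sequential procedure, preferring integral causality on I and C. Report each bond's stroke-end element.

bond 2 |Sf1  (source Sf1 imposes f)
bond 4 |Sf2  (Sf2: flow source, stroke at near end)
bond 0 |I1  (I1: I, integral causality)
bond 1 |I2  (I2 outputs flow p/I2)
bond 3 |J1  (J1: last free bond brings effort in)

bond 0 →I1
bond 1 →I2
bond 2 →Sf1
bond 3 →J1
bond 4 →Sf2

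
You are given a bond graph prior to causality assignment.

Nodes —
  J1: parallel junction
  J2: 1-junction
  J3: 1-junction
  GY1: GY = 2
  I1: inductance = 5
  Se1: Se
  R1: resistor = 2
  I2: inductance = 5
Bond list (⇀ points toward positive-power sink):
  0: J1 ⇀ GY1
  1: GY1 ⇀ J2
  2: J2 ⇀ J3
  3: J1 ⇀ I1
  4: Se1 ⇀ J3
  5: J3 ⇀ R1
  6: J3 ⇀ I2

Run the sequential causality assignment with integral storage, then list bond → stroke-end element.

β4 |J3  (Se1 fixes effort; stroke away)
β3 |I1  (I1 outputs flow p/I1)
β0 |J1  (closing 0-jn rule on J1)
β1 |J2  (through GY1, causality inverts; strokes same side of GY1)
β2 |J3  (only one flow-in slot at J2)
β6 |I2  (I2: I, integral causality)
β5 |J3  (1-jn J3 has f-setter on 6)

b0 →J1
b1 →J2
b2 →J3
b3 →I1
b4 →J3
b5 →J3
b6 →I2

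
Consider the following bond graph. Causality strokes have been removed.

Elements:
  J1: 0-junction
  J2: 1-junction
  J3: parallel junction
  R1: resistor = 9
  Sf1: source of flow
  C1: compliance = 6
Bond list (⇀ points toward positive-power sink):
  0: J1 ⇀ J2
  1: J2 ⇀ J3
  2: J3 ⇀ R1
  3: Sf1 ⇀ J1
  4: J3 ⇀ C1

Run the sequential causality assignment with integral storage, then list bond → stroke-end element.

#3 →Sf1  (source Sf1 imposes f)
#0 →J1  (J1 needs exactly one e-in)
#1 →J2  (common-f at J2 fixed by 0)
#4 →J3  (C1 integral (e out))
#2 →R1  (0-jn J3 has e-setter on 4)

bond 0 stroke at J1
bond 1 stroke at J2
bond 2 stroke at R1
bond 3 stroke at Sf1
bond 4 stroke at J3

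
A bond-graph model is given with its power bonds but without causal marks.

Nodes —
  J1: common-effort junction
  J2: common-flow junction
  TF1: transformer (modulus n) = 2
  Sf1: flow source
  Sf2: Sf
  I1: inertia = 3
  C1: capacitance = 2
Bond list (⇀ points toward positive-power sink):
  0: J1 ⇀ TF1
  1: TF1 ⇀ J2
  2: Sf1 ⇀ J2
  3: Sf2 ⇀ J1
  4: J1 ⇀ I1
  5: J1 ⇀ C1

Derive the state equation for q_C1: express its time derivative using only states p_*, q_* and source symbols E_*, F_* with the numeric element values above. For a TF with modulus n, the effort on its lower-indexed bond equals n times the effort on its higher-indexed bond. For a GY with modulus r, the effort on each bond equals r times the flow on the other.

β2 stroke at Sf1  (source Sf1 imposes f)
β3 stroke at Sf2  (Sf2 (Sf) sets flow on bond)
β1 stroke at J2  (J2: bond 2 brought flow, rest push out)
β0 stroke at TF1  (TF1: transformer flips bond 1)
β4 stroke at I1  (I1: I, integral causality)
β5 stroke at J1  (J1: last free bond brings effort in)

dq_C1/dt = -F_Sf1/2 + F_Sf2 - p_I1/3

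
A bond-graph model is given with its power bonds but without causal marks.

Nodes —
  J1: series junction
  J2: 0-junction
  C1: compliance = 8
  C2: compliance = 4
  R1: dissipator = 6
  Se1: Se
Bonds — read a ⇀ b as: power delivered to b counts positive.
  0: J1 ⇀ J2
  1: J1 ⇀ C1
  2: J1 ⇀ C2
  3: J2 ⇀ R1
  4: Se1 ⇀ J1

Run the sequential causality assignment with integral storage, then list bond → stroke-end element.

bond 4 |J1  (Se1 (Se) sets effort on bond)
bond 1 |J1  (C1: C, integral causality)
bond 2 |J1  (C2: C, integral causality)
bond 0 |J2  (J1: last free bond brings flow in)
bond 3 |R1  (0-jn J2 has e-setter on 0)

β0 stroke at J2
β1 stroke at J1
β2 stroke at J1
β3 stroke at R1
β4 stroke at J1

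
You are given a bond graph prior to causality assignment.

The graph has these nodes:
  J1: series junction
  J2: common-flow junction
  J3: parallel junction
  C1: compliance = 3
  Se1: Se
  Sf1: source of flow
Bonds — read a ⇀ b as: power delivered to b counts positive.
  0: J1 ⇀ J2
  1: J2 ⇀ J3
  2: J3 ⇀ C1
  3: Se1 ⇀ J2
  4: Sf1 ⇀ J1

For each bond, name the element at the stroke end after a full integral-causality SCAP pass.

bond 3 stroke→J2  (Se1: effort source, stroke at far end)
bond 4 stroke→Sf1  (Sf1 fixes flow; stroke at Sf1)
bond 0 stroke→J1  (1-jn J1 has f-setter on 4)
bond 1 stroke→J2  (common-f at J2 fixed by 0)
bond 2 stroke→J3  (only one effort-in slot at J3)

b0 |J1
b1 |J2
b2 |J3
b3 |J2
b4 |Sf1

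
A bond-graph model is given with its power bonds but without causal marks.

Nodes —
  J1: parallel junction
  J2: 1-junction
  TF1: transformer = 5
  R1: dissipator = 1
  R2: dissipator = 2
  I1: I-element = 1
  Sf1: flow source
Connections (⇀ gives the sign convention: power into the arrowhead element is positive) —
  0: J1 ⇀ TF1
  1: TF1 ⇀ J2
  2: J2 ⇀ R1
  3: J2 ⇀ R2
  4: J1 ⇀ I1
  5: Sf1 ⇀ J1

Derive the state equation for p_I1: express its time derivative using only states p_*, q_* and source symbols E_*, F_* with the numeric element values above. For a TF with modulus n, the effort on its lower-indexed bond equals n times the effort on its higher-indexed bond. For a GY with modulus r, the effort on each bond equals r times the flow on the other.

b5 |Sf1  (Sf1 (Sf) sets flow on bond)
b4 |I1  (prefer integral on I1)
b0 |J1  (J1: last free bond brings effort in)
b1 |TF1  (TF TF1: opposite of bond 0)
b2 |J2  (common-f at J2 fixed by 1)
b3 |J2  (J2: bond 1 brought flow, rest push out)

dp_I1/dt = 75*F_Sf1 - 75*p_I1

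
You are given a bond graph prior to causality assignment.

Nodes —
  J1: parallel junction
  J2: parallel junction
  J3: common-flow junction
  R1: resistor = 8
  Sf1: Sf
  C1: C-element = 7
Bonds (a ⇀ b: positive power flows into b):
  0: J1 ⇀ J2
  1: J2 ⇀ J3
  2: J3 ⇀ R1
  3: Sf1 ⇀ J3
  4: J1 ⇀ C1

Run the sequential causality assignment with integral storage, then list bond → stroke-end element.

b0 →J2
b1 →J3
b2 →J3
b3 →Sf1
b4 →J1

bond 3 →Sf1  (Sf1 fixes flow; stroke at Sf1)
bond 1 →J3  (J3: bond 3 brought flow, rest push out)
bond 2 →J3  (1-jn J3 has f-setter on 3)
bond 0 →J2  (only one effort-in slot at J2)
bond 4 →J1  (closing 0-jn rule on J1)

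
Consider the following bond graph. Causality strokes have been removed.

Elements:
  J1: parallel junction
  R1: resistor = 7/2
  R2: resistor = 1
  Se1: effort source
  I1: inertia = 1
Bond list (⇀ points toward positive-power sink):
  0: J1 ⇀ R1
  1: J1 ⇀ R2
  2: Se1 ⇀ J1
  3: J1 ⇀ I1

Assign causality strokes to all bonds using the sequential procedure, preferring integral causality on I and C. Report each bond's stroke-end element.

β2 stroke→J1  (Se1 (Se) sets effort on bond)
β0 stroke→R1  (common-e at J1 fixed by 2)
β1 stroke→R2  (J1 effort already set via bond 2)
β3 stroke→I1  (0-jn J1 has e-setter on 2)

#0 →R1
#1 →R2
#2 →J1
#3 →I1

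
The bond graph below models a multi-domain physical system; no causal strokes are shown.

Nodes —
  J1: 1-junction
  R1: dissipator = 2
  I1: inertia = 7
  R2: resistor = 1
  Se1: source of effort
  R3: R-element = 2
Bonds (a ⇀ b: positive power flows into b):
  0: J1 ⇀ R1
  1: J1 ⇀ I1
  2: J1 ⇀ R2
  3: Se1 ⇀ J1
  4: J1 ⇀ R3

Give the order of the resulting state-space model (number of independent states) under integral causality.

bond 3 |J1  (Se1 fixes effort; stroke away)
bond 1 |I1  (I1: I, integral causality)
bond 0 |J1  (J1 flow already set via bond 1)
bond 2 |J1  (J1 flow already set via bond 1)
bond 4 |J1  (J1: bond 1 brought flow, rest push out)

1  (I1 all integral)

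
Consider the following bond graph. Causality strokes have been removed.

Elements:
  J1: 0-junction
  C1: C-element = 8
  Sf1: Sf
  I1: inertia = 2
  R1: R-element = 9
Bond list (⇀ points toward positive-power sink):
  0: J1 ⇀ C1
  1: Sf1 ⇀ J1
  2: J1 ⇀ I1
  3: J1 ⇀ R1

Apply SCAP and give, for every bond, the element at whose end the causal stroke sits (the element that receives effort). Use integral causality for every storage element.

#1 |Sf1  (Sf1 (Sf) sets flow on bond)
#0 |J1  (prefer integral on C1)
#2 |I1  (J1: bond 0 brought effort, rest push out)
#3 |R1  (J1 effort already set via bond 0)

bond 0 stroke at J1
bond 1 stroke at Sf1
bond 2 stroke at I1
bond 3 stroke at R1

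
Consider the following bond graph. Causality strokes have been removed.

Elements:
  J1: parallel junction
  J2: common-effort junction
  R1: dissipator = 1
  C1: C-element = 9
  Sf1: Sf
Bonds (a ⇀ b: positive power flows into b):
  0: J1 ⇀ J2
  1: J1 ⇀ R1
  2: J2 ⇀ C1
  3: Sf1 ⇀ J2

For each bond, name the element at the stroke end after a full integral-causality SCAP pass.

β0 stroke at J1
β1 stroke at R1
β2 stroke at J2
β3 stroke at Sf1

bond 3 →Sf1  (Sf1: flow source, stroke at near end)
bond 2 →J2  (C1: C, integral causality)
bond 0 →J1  (J2 effort already set via bond 2)
bond 1 →R1  (J1 effort already set via bond 0)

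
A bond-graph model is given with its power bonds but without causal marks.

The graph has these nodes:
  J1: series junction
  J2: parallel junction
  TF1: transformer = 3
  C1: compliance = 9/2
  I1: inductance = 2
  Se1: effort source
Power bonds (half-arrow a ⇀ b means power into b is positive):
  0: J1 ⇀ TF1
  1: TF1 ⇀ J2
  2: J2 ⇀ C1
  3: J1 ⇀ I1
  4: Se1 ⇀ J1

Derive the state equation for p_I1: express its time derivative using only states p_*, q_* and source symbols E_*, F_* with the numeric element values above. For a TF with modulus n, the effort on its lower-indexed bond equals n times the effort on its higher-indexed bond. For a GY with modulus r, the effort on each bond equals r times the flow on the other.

dp_I1/dt = E_Se1 - 2*q_C1/3

b4 |J1  (Se1 (Se) sets effort on bond)
b2 |J2  (C1 outputs effort q/C1)
b1 |TF1  (common-e at J2 fixed by 2)
b0 |J1  (TF TF1: opposite of bond 1)
b3 |I1  (closing 1-jn rule on J1)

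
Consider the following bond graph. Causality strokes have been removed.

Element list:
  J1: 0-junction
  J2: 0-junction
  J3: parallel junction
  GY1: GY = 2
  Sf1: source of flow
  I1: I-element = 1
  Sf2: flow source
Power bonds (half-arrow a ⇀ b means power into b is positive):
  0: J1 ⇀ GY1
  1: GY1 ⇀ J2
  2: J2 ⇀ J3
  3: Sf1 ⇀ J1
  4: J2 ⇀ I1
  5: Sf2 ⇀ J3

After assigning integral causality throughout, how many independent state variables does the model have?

1  (I1 all integral)

bond 3 stroke→Sf1  (source Sf1 imposes f)
bond 5 stroke→Sf2  (Sf2 (Sf) sets flow on bond)
bond 0 stroke→J1  (closing 0-jn rule on J1)
bond 2 stroke→J3  (J3 needs exactly one e-in)
bond 1 stroke→J2  (through GY1, causality inverts; strokes same side of GY1)
bond 4 stroke→I1  (0-jn J2 has e-setter on 1)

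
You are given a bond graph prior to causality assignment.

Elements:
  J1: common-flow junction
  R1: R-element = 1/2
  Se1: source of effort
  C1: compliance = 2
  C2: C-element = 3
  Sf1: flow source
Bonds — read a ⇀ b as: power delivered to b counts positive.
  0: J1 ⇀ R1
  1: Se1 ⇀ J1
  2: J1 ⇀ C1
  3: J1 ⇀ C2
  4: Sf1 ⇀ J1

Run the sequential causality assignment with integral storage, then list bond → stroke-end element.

#1 |J1  (Se1 (Se) sets effort on bond)
#4 |Sf1  (Sf1: flow source, stroke at near end)
#0 |J1  (1-jn J1 has f-setter on 4)
#2 |J1  (1-jn J1 has f-setter on 4)
#3 |J1  (J1: bond 4 brought flow, rest push out)

#0 stroke at J1
#1 stroke at J1
#2 stroke at J1
#3 stroke at J1
#4 stroke at Sf1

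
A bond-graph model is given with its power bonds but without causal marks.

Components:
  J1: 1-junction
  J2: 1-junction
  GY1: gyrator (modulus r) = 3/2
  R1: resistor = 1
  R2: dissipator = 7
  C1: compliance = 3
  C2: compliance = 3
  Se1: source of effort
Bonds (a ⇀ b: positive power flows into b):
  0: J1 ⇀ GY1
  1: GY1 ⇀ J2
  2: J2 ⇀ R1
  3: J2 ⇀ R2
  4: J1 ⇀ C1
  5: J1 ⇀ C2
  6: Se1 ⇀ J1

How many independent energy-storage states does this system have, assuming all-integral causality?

2  (C1, C2 all integral)

#6 →J1  (Se1 (Se) sets effort on bond)
#4 →J1  (C1: C, integral causality)
#5 →J1  (C2 outputs effort q/C2)
#0 →GY1  (closing 1-jn rule on J1)
#1 →GY1  (through GY1, causality inverts; strokes same side of GY1)
#2 →J2  (J2 flow already set via bond 1)
#3 →J2  (J2: bond 1 brought flow, rest push out)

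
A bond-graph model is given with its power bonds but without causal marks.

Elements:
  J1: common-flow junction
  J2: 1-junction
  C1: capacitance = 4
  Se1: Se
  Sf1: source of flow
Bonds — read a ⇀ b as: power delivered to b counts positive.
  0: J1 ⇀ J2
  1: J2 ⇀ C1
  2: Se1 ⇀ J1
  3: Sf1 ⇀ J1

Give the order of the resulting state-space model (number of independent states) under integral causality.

1  (C1 all integral)

β2 stroke at J1  (Se1: effort source, stroke at far end)
β3 stroke at Sf1  (Sf1 (Sf) sets flow on bond)
β0 stroke at J1  (common-f at J1 fixed by 3)
β1 stroke at J2  (common-f at J2 fixed by 0)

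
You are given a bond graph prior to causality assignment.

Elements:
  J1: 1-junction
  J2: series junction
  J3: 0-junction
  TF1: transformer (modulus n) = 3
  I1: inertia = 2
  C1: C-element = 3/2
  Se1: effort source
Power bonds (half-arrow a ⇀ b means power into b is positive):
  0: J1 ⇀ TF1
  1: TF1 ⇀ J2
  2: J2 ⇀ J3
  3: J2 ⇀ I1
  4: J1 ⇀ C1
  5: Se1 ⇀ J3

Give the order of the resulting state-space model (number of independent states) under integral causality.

2  (C1, I1 all integral)

b5 →J3  (Se1: effort source, stroke at far end)
b2 →J2  (0-jn J3 has e-setter on 5)
b3 →I1  (prefer integral on I1)
b1 →J2  (J2: bond 3 brought flow, rest push out)
b0 →TF1  (TF1 one-in-one-out from 1)
b4 →J1  (J1 flow already set via bond 0)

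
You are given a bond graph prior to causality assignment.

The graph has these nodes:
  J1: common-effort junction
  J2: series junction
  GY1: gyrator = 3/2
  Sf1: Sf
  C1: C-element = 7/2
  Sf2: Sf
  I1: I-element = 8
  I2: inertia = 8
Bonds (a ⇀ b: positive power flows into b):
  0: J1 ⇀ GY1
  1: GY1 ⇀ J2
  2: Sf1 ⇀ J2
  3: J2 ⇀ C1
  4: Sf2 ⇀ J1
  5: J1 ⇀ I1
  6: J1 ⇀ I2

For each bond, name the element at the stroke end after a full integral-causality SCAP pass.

#0 stroke at J1
#1 stroke at J2
#2 stroke at Sf1
#3 stroke at J2
#4 stroke at Sf2
#5 stroke at I1
#6 stroke at I2

bond 2 stroke at Sf1  (Sf1 (Sf) sets flow on bond)
bond 4 stroke at Sf2  (Sf2 fixes flow; stroke at Sf2)
bond 1 stroke at J2  (J2 flow already set via bond 2)
bond 3 stroke at J2  (J2: bond 2 brought flow, rest push out)
bond 0 stroke at J1  (GY1 both-in/both-out from 1)
bond 5 stroke at I1  (J1: bond 0 brought effort, rest push out)
bond 6 stroke at I2  (J1: bond 0 brought effort, rest push out)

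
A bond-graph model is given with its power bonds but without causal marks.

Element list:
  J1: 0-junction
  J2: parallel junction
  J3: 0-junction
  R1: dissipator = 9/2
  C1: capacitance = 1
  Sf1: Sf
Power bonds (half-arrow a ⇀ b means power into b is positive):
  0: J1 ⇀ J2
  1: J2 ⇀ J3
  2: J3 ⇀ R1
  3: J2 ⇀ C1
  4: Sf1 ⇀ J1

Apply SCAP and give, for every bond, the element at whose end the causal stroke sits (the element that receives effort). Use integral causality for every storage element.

bond 4 stroke→Sf1  (Sf1: flow source, stroke at near end)
bond 0 stroke→J1  (J1: last free bond brings effort in)
bond 3 stroke→J2  (C1 integral (e out))
bond 1 stroke→J3  (0-jn J2 has e-setter on 3)
bond 2 stroke→R1  (common-e at J3 fixed by 1)

b0 |J1
b1 |J3
b2 |R1
b3 |J2
b4 |Sf1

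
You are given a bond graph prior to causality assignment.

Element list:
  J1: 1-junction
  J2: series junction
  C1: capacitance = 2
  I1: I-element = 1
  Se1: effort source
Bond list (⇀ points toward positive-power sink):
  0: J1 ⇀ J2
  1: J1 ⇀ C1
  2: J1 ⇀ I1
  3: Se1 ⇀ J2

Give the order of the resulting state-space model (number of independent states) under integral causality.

b3 stroke at J2  (Se1 (Se) sets effort on bond)
b0 stroke at J1  (only one flow-in slot at J2)
b1 stroke at J1  (C1 integral (e out))
b2 stroke at I1  (J1 needs exactly one f-in)

2  (C1, I1 all integral)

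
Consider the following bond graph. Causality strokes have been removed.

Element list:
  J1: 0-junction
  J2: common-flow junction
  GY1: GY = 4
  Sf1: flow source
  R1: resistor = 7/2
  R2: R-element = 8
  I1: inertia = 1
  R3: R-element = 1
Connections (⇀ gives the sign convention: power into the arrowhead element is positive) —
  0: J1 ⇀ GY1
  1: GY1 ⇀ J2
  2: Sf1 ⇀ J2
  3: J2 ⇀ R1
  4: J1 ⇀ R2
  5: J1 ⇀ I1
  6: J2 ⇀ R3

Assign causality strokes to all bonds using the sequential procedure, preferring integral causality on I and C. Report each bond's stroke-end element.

bond 2 →Sf1  (Sf1 fixes flow; stroke at Sf1)
bond 1 →J2  (1-jn J2 has f-setter on 2)
bond 3 →J2  (J2 flow already set via bond 2)
bond 6 →J2  (J2 flow already set via bond 2)
bond 0 →J1  (GY1 both-in/both-out from 1)
bond 4 →R2  (J1 effort already set via bond 0)
bond 5 →I1  (0-jn J1 has e-setter on 0)

bond 0 →J1
bond 1 →J2
bond 2 →Sf1
bond 3 →J2
bond 4 →R2
bond 5 →I1
bond 6 →J2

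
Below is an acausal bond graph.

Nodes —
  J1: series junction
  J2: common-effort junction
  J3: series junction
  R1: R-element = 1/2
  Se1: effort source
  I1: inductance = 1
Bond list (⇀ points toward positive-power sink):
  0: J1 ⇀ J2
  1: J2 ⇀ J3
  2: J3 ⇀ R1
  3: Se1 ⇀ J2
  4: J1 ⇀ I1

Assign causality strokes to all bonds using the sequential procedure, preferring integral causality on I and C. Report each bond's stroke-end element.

bond 3 |J2  (source Se1 imposes e)
bond 0 |J1  (common-e at J2 fixed by 3)
bond 1 |J3  (0-jn J2 has e-setter on 3)
bond 2 |R1  (J3 needs exactly one f-in)
bond 4 |I1  (only one flow-in slot at J1)

b0 stroke→J1
b1 stroke→J3
b2 stroke→R1
b3 stroke→J2
b4 stroke→I1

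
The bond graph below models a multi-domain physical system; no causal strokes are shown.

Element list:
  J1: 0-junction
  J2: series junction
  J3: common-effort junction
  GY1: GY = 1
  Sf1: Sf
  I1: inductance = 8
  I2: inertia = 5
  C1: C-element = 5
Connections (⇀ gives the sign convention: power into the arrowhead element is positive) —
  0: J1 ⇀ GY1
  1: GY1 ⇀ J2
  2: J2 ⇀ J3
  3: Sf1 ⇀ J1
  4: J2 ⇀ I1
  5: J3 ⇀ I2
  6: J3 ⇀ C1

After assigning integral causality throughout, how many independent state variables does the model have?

3  (C1, I1, I2 all integral)

bond 3 stroke at Sf1  (source Sf1 imposes f)
bond 0 stroke at J1  (closing 0-jn rule on J1)
bond 1 stroke at J2  (GY1: gyrator matches bond 0)
bond 4 stroke at I1  (I1: I, integral causality)
bond 2 stroke at J2  (1-jn J2 has f-setter on 4)
bond 5 stroke at I2  (prefer integral on I2)
bond 6 stroke at J3  (closing 0-jn rule on J3)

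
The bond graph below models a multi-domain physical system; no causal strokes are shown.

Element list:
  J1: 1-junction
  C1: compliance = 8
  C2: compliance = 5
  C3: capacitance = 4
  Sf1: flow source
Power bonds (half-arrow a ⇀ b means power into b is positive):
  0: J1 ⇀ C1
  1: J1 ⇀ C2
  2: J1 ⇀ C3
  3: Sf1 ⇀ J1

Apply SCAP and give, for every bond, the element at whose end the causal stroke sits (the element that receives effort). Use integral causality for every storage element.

b3 stroke at Sf1  (Sf1: flow source, stroke at near end)
b0 stroke at J1  (common-f at J1 fixed by 3)
b1 stroke at J1  (common-f at J1 fixed by 3)
b2 stroke at J1  (1-jn J1 has f-setter on 3)

bond 0 →J1
bond 1 →J1
bond 2 →J1
bond 3 →Sf1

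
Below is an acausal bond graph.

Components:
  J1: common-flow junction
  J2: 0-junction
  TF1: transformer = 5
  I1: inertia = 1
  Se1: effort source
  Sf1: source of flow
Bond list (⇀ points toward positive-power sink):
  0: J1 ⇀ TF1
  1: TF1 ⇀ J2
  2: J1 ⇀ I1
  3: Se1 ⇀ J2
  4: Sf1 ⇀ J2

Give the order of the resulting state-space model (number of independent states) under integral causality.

1  (I1 all integral)

β3 stroke at J2  (Se1: effort source, stroke at far end)
β4 stroke at Sf1  (source Sf1 imposes f)
β1 stroke at TF1  (J2 effort already set via bond 3)
β0 stroke at J1  (TF1: transformer flips bond 1)
β2 stroke at I1  (J1: last free bond brings flow in)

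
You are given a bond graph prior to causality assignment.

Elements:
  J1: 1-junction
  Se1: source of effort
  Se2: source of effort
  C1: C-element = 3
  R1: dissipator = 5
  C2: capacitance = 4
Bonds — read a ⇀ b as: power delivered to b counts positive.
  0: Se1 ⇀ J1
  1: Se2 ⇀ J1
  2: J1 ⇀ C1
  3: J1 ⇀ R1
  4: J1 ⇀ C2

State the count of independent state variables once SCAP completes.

2  (C1, C2 all integral)

bond 0 stroke at J1  (Se1 (Se) sets effort on bond)
bond 1 stroke at J1  (Se2 (Se) sets effort on bond)
bond 2 stroke at J1  (prefer integral on C1)
bond 4 stroke at J1  (prefer integral on C2)
bond 3 stroke at R1  (closing 1-jn rule on J1)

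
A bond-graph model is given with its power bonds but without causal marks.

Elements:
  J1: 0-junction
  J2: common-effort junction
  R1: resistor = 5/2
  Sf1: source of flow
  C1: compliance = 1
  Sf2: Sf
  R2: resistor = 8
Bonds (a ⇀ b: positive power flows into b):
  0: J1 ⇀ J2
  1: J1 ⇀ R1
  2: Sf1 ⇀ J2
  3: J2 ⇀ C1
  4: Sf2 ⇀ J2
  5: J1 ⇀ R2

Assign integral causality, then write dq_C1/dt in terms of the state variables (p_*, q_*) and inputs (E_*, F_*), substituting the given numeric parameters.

bond 2 stroke at Sf1  (source Sf1 imposes f)
bond 4 stroke at Sf2  (source Sf2 imposes f)
bond 3 stroke at J2  (C1: C, integral causality)
bond 0 stroke at J1  (J2 effort already set via bond 3)
bond 1 stroke at R1  (J1 effort already set via bond 0)
bond 5 stroke at R2  (0-jn J1 has e-setter on 0)

dq_C1/dt = F_Sf1 + F_Sf2 - 21*q_C1/40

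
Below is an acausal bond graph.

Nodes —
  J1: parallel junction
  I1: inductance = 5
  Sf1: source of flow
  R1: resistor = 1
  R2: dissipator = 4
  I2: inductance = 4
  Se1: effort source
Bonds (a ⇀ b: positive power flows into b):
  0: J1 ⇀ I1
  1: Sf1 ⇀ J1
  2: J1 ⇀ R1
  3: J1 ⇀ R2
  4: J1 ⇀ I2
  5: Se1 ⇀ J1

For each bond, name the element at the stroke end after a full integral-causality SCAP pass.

β1 |Sf1  (Sf1: flow source, stroke at near end)
β5 |J1  (Se1 (Se) sets effort on bond)
β0 |I1  (0-jn J1 has e-setter on 5)
β2 |R1  (common-e at J1 fixed by 5)
β3 |R2  (common-e at J1 fixed by 5)
β4 |I2  (0-jn J1 has e-setter on 5)

β0 |I1
β1 |Sf1
β2 |R1
β3 |R2
β4 |I2
β5 |J1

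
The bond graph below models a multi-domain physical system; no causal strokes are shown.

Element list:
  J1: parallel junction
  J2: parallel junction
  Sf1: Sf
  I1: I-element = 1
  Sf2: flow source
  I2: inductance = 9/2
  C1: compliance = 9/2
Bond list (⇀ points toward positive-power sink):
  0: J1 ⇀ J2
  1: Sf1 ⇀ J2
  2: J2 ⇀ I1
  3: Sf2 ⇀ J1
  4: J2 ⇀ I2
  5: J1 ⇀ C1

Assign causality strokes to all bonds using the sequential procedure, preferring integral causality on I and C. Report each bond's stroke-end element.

bond 1 →Sf1  (Sf1 fixes flow; stroke at Sf1)
bond 3 →Sf2  (source Sf2 imposes f)
bond 2 →I1  (I1 outputs flow p/I1)
bond 4 →I2  (I2: I, integral causality)
bond 0 →J2  (J2 needs exactly one e-in)
bond 5 →J1  (J1: last free bond brings effort in)

bond 0 stroke at J2
bond 1 stroke at Sf1
bond 2 stroke at I1
bond 3 stroke at Sf2
bond 4 stroke at I2
bond 5 stroke at J1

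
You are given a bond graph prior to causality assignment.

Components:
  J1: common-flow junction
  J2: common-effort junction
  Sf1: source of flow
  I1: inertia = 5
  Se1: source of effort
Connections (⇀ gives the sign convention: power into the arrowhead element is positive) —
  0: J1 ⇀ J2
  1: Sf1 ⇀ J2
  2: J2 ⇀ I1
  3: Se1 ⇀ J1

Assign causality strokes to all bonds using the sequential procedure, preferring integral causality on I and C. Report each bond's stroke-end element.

β1 |Sf1  (Sf1 fixes flow; stroke at Sf1)
β3 |J1  (Se1 (Se) sets effort on bond)
β0 |J2  (J1: last free bond brings flow in)
β2 |I1  (common-e at J2 fixed by 0)

b0 stroke at J2
b1 stroke at Sf1
b2 stroke at I1
b3 stroke at J1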